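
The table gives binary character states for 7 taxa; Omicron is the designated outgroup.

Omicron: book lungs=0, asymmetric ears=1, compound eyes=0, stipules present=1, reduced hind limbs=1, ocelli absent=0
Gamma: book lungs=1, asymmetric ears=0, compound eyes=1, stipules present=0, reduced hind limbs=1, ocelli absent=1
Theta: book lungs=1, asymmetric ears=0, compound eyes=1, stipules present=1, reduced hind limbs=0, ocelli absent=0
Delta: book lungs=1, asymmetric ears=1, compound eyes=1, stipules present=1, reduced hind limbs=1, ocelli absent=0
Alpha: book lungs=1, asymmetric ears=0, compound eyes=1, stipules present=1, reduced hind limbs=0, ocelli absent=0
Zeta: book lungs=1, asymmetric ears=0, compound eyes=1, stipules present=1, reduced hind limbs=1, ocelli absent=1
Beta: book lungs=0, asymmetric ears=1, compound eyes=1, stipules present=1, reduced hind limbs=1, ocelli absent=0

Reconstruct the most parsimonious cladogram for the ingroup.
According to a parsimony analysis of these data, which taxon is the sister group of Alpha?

Theta

Character polarity is set by the outgroup: the derived state is whichever differs from the outgroup's state, so for asymmetric ears, stipules present, reduced hind limbs the derived state is '0', and for the remaining characters it is '1'.
book lungs (derived state '1') is shared by Alpha, Delta, Gamma, Theta, and Zeta — a synapomorphy uniting that clade.
asymmetric ears: derived state '0' in Alpha, Gamma, Theta, and Zeta only — synapomorphy for {Alpha, Gamma, Theta, Zeta}.
compound eyes (derived state '1') is shared by all ingroup taxa — unites the whole ingroup.
stipules present: derived state '0' in Gamma only — an autapomorphy, so it tells us nothing about relationships among taxa.
Only Alpha and Theta show the derived state '0' for reduced hind limbs, supporting them as a clade.
ocelli absent (derived state '1') is shared by Gamma and Zeta — a synapomorphy uniting that clade.
Most parsimonious ingroup topology: ((((Gamma,Zeta),(Alpha,Theta)),Delta),Beta).
Alpha and Theta form a cherry on this tree, so they are sister taxa.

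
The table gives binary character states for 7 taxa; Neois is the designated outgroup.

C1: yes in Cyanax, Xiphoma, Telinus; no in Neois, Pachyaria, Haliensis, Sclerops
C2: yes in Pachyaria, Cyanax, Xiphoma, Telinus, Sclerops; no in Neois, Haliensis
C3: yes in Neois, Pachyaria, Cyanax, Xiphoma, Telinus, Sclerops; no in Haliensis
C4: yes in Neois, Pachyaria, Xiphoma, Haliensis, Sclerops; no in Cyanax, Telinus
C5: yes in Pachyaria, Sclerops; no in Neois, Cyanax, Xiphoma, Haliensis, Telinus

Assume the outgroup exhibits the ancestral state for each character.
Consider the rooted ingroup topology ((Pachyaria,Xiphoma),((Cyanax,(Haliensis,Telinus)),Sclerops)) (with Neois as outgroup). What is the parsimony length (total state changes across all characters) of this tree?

10

Map each character onto ((Pachyaria,Xiphoma),((Cyanax,(Haliensis,Telinus)),Sclerops)) (rooted by Neois) and count the minimum state changes it requires (Fitch parsimony):
C1: 3; C2: 2; C3: 1; C4: 2; C5: 2.
Total tree length = 10.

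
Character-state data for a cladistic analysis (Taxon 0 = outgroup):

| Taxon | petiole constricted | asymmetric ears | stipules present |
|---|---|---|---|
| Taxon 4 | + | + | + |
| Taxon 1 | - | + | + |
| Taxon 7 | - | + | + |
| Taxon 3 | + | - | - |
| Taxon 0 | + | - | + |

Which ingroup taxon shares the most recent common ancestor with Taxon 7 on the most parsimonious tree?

Taxon 1

Character polarity is set by the outgroup: the derived state is whichever differs from the outgroup's state, so for petiole constricted, stipules present the derived state is '-', and for the remaining characters it is '+'.
petiole constricted (derived state '-') is shared by Taxon 1 and Taxon 7 — a synapomorphy uniting that clade.
asymmetric ears: derived state '+' in Taxon 1, Taxon 4, and Taxon 7 only — synapomorphy for {Taxon 1, Taxon 4, Taxon 7}.
stipules present: derived state '-' in Taxon 3 only — an autapomorphy, so it tells us nothing about relationships among taxa.
Most parsimonious ingroup topology: (Taxon 3,(Taxon 4,(Taxon 7,Taxon 1))).
Taxon 7 and Taxon 1 form a cherry on this tree, so they are sister taxa.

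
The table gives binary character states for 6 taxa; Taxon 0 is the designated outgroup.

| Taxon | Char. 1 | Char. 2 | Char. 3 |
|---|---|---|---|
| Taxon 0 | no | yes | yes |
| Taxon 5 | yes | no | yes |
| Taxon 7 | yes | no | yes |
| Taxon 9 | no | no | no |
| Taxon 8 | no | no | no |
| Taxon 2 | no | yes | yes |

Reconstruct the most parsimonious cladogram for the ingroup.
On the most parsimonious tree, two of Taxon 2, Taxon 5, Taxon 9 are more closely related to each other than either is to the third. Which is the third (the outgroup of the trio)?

Taxon 2

Character polarity is set by the outgroup: the derived state is whichever differs from the outgroup's state, so for Char. 2, Char. 3 the derived state is 'no', and for the remaining characters it is 'yes'.
Char. 1 (derived state 'yes') is shared by Taxon 5 and Taxon 7 — a synapomorphy uniting that clade.
Only Taxon 5, Taxon 7, Taxon 8, and Taxon 9 show the derived state 'no' for Char. 2, supporting them as a clade.
Char. 3 (derived state 'no') is shared by Taxon 8 and Taxon 9 — a synapomorphy uniting that clade.
Most parsimonious ingroup topology: (((Taxon 5,Taxon 7),(Taxon 9,Taxon 8)),Taxon 2).
Taxon 5 and Taxon 9 share a more recent common ancestor with each other than either does with Taxon 2, so Taxon 2 is the least closely related of the three.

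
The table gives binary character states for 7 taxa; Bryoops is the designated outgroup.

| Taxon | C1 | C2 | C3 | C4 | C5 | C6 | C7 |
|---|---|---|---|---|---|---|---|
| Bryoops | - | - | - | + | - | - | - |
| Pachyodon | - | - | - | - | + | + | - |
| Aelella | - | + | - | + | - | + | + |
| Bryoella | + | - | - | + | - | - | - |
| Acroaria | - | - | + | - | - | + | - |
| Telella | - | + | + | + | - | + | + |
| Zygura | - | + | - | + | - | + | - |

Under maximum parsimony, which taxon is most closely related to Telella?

Aelella

Character polarity is set by the outgroup: the derived state is whichever differs from the outgroup's state, so for C4 the derived state is '-', and for the remaining characters it is '+'.
C1: derived state '+' in Bryoella only — an autapomorphy, so it tells us nothing about relationships among taxa.
C2 (derived state '+') is shared by Aelella, Telella, and Zygura — a synapomorphy uniting that clade.
C3 groups Acroaria and Telella, which is incompatible with the clades supported by the remaining characters; treating it as convergent (homoplasy) costs fewer steps than any alternative tree.
C4: derived state '-' in Acroaria and Pachyodon only — synapomorphy for {Acroaria, Pachyodon}.
C5 (derived state '+') is unique to Pachyodon (autapomorphy; uninformative for grouping).
C6 (derived state '+') is shared by Acroaria, Aelella, Pachyodon, Telella, and Zygura — a synapomorphy uniting that clade.
Only Aelella and Telella show the derived state '+' for C7, supporting them as a clade.
Most parsimonious ingroup topology: (((Pachyodon,Acroaria),((Aelella,Telella),Zygura)),Bryoella).
Telella and Aelella form a cherry on this tree, so they are sister taxa.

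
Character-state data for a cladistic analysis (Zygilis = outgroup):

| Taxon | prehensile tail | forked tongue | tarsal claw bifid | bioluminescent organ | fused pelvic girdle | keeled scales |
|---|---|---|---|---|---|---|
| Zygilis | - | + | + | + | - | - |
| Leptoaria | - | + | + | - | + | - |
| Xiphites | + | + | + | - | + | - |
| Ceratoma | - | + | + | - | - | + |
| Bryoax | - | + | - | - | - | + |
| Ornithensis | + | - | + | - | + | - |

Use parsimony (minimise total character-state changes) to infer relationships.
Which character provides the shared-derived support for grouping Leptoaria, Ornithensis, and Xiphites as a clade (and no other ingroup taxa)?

fused pelvic girdle

Character polarity is set by the outgroup: the derived state is whichever differs from the outgroup's state, so for forked tongue, tarsal claw bifid, bioluminescent organ the derived state is '-', and for the remaining characters it is '+'.
prehensile tail (derived state '+') is shared by Ornithensis and Xiphites — a synapomorphy uniting that clade.
forked tongue: derived state '-' in Ornithensis only — an autapomorphy, so it tells us nothing about relationships among taxa.
tarsal claw bifid: derived state '-' in Bryoax only — an autapomorphy, so it tells us nothing about relationships among taxa.
bioluminescent organ (derived state '-') is shared by all ingroup taxa — unites the whole ingroup.
fused pelvic girdle: derived state '+' in Leptoaria, Ornithensis, and Xiphites only — synapomorphy for {Leptoaria, Ornithensis, Xiphites}.
keeled scales (derived state '+') is shared by Bryoax and Ceratoma — a synapomorphy uniting that clade.
Most parsimonious ingroup topology: ((Leptoaria,(Xiphites,Ornithensis)),(Ceratoma,Bryoax)).
The clade {Leptoaria, Ornithensis, Xiphites} is supported by fused pelvic girdle: its derived state '+' occurs in exactly those taxa and in no other taxon (including the outgroup).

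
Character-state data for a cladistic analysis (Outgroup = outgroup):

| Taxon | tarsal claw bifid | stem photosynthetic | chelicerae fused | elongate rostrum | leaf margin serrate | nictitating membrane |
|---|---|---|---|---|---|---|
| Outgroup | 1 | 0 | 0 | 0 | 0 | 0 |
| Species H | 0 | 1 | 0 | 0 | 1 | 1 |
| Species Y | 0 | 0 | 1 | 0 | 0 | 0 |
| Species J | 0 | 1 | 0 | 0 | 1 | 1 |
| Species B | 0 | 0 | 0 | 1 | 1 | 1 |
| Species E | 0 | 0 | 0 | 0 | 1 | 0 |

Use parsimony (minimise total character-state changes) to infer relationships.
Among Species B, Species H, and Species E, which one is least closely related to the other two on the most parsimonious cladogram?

Species E

Character polarity is set by the outgroup: the derived state is whichever differs from the outgroup's state, so for tarsal claw bifid the derived state is '0', and for the remaining characters it is '1'.
All ingroup taxa share the derived state '0' for tarsal claw bifid; it defines the ingroup but does not resolve relationships within it.
stem photosynthetic (derived state '1') is shared by Species H and Species J — a synapomorphy uniting that clade.
chelicerae fused (derived state '1') is unique to Species Y (autapomorphy; uninformative for grouping).
elongate rostrum (derived state '1') is unique to Species B (autapomorphy; uninformative for grouping).
Only Species B, Species E, Species H, and Species J show the derived state '1' for leaf margin serrate, supporting them as a clade.
nictitating membrane: derived state '1' in Species B, Species H, and Species J only — synapomorphy for {Species B, Species H, Species J}.
Most parsimonious ingroup topology: ((((Species H,Species J),Species B),Species E),Species Y).
Species H and Species B share a more recent common ancestor with each other than either does with Species E, so Species E is the least closely related of the three.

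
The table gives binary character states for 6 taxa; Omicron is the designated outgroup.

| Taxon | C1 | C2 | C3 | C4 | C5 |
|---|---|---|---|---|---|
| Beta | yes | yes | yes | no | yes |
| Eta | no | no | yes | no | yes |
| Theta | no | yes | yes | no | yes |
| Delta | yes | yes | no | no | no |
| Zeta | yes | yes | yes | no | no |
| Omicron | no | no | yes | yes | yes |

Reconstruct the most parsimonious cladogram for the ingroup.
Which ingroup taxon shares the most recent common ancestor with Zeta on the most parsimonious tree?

Delta

Character polarity is set by the outgroup: the derived state is whichever differs from the outgroup's state, so for C3, C4, C5 the derived state is 'no', and for the remaining characters it is 'yes'.
Only Beta, Delta, and Zeta show the derived state 'yes' for C1, supporting them as a clade.
Only Beta, Delta, Theta, and Zeta show the derived state 'yes' for C2, supporting them as a clade.
C3: derived state 'no' in Delta only — an autapomorphy, so it tells us nothing about relationships among taxa.
All ingroup taxa share the derived state 'no' for C4; it defines the ingroup but does not resolve relationships within it.
C5: derived state 'no' in Delta and Zeta only — synapomorphy for {Delta, Zeta}.
Most parsimonious ingroup topology: ((Theta,((Zeta,Delta),Beta)),Eta).
Zeta and Delta form a cherry on this tree, so they are sister taxa.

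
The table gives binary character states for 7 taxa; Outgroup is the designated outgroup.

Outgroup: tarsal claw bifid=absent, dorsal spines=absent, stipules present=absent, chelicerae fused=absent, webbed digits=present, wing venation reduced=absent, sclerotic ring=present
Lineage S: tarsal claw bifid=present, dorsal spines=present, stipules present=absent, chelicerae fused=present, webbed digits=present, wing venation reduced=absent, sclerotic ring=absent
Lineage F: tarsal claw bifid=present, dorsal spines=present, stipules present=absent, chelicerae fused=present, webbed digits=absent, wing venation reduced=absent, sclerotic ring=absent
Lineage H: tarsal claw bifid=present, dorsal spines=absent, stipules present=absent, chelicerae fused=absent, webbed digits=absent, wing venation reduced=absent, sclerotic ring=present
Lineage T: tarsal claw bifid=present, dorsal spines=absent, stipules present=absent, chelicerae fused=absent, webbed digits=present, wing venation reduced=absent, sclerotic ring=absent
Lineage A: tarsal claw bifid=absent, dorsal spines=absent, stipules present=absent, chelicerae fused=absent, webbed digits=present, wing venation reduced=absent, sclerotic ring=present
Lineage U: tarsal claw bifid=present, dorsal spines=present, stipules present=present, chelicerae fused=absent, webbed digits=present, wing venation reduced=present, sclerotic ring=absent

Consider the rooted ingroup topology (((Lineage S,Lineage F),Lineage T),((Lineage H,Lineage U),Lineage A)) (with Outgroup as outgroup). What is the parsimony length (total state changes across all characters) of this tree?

11

Map each character onto (((Lineage S,Lineage F),Lineage T),((Lineage H,Lineage U),Lineage A)) (rooted by Outgroup) and count the minimum state changes it requires (Fitch parsimony):
tarsal claw bifid: 2; dorsal spines: 2; stipules present: 1; chelicerae fused: 1; webbed digits: 2; wing venation reduced: 1; sclerotic ring: 2.
Total tree length = 11.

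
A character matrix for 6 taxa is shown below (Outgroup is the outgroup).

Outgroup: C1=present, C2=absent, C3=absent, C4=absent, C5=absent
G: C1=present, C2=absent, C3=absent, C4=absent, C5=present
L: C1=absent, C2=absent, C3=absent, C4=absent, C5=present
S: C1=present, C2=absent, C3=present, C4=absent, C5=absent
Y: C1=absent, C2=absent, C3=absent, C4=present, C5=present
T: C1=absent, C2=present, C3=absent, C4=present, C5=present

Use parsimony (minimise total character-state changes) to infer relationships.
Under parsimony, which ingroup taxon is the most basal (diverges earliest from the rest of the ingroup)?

S

Character polarity is set by the outgroup: the derived state is whichever differs from the outgroup's state, so for C1 the derived state is 'absent', and for the remaining characters it is 'present'.
C1: derived state 'absent' in L, T, and Y only — synapomorphy for {L, T, Y}.
C2: derived state 'present' in T only — an autapomorphy, so it tells us nothing about relationships among taxa.
C3 (derived state 'present') is unique to S (autapomorphy; uninformative for grouping).
C4: derived state 'present' in T and Y only — synapomorphy for {T, Y}.
Only G, L, T, and Y show the derived state 'present' for C5, supporting them as a clade.
Most parsimonious ingroup topology: ((G,(L,(Y,T))),S).
S is sister to the clade containing all other ingroup taxa, so it is the earliest-diverging (most basal) ingroup lineage.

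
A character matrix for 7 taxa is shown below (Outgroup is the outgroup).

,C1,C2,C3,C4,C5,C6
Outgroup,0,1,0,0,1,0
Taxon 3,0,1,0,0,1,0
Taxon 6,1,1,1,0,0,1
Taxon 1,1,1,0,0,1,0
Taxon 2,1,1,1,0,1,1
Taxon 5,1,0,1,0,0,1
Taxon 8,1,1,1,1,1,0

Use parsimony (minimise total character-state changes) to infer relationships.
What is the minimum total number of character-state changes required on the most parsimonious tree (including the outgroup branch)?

6

Character polarity is set by the outgroup: the derived state is whichever differs from the outgroup's state, so for C2, C5 the derived state is '0', and for the remaining characters it is '1'.
C1 (derived state '1') is shared by Taxon 1, Taxon 2, Taxon 5, Taxon 6, and Taxon 8 — a synapomorphy uniting that clade.
C2 (derived state '0') is unique to Taxon 5 (autapomorphy; uninformative for grouping).
Only Taxon 2, Taxon 5, Taxon 6, and Taxon 8 show the derived state '1' for C3, supporting them as a clade.
C4 (derived state '1') is unique to Taxon 8 (autapomorphy; uninformative for grouping).
C5 (derived state '0') is shared by Taxon 5 and Taxon 6 — a synapomorphy uniting that clade.
Only Taxon 2, Taxon 5, and Taxon 6 show the derived state '1' for C6, supporting them as a clade.
Most parsimonious ingroup topology: (Taxon 3,((((Taxon 6,Taxon 5),Taxon 2),Taxon 8),Taxon 1)).
Changes per character on this tree: C1: 1; C2: 1; C3: 1; C4: 1; C5: 1; C6: 1.
Total = 6.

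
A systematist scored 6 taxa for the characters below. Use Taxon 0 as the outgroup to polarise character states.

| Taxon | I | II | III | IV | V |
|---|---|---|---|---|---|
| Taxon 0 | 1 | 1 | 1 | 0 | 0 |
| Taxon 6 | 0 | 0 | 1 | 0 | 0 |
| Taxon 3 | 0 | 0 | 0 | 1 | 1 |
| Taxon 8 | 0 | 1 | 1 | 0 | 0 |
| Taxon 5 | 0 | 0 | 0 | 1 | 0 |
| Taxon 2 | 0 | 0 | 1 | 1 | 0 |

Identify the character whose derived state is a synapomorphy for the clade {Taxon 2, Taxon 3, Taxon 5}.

Character polarity is set by the outgroup: the derived state is whichever differs from the outgroup's state, so for I, II, III the derived state is '0', and for the remaining characters it is '1'.
All ingroup taxa share the derived state '0' for I; it defines the ingroup but does not resolve relationships within it.
Only Taxon 2, Taxon 3, Taxon 5, and Taxon 6 show the derived state '0' for II, supporting them as a clade.
III (derived state '0') is shared by Taxon 3 and Taxon 5 — a synapomorphy uniting that clade.
IV (derived state '1') is shared by Taxon 2, Taxon 3, and Taxon 5 — a synapomorphy uniting that clade.
V: derived state '1' in Taxon 3 only — an autapomorphy, so it tells us nothing about relationships among taxa.
Most parsimonious ingroup topology: ((Taxon 6,((Taxon 3,Taxon 5),Taxon 2)),Taxon 8).
The clade {Taxon 2, Taxon 3, Taxon 5} is supported by IV: its derived state '1' occurs in exactly those taxa and in no other taxon (including the outgroup).

IV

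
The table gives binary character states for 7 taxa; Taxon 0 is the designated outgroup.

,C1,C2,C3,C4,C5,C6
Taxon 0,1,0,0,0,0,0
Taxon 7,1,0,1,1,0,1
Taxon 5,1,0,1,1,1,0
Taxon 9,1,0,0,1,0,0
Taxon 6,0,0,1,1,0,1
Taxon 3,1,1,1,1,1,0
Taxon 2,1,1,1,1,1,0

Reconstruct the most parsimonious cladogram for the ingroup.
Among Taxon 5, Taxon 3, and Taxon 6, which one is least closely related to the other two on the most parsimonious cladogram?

Taxon 6

Character polarity is set by the outgroup: the derived state is whichever differs from the outgroup's state, so for C1 the derived state is '0', and for the remaining characters it is '1'.
C1 (derived state '0') is unique to Taxon 6 (autapomorphy; uninformative for grouping).
Only Taxon 2 and Taxon 3 show the derived state '1' for C2, supporting them as a clade.
Only Taxon 2, Taxon 3, Taxon 5, Taxon 6, and Taxon 7 show the derived state '1' for C3, supporting them as a clade.
All ingroup taxa share the derived state '1' for C4; it defines the ingroup but does not resolve relationships within it.
C5 (derived state '1') is shared by Taxon 2, Taxon 3, and Taxon 5 — a synapomorphy uniting that clade.
Only Taxon 6 and Taxon 7 show the derived state '1' for C6, supporting them as a clade.
Most parsimonious ingroup topology: (((Taxon 7,Taxon 6),(Taxon 5,(Taxon 3,Taxon 2))),Taxon 9).
Taxon 3 and Taxon 5 share a more recent common ancestor with each other than either does with Taxon 6, so Taxon 6 is the least closely related of the three.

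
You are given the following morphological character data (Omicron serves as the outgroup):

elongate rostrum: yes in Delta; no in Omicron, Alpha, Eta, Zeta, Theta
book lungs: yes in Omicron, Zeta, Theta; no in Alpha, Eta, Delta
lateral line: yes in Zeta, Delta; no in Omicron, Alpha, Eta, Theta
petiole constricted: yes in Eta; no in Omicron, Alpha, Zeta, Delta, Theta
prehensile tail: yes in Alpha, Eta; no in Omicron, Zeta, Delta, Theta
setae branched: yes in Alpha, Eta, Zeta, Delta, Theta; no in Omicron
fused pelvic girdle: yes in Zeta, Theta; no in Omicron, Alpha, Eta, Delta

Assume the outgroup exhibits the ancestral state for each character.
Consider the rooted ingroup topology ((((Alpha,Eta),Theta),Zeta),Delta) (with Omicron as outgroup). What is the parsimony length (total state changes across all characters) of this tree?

10

Map each character onto ((((Alpha,Eta),Theta),Zeta),Delta) (rooted by Omicron) and count the minimum state changes it requires (Fitch parsimony):
elongate rostrum: 1; book lungs: 2; lateral line: 2; petiole constricted: 1; prehensile tail: 1; setae branched: 1; fused pelvic girdle: 2.
Total tree length = 10.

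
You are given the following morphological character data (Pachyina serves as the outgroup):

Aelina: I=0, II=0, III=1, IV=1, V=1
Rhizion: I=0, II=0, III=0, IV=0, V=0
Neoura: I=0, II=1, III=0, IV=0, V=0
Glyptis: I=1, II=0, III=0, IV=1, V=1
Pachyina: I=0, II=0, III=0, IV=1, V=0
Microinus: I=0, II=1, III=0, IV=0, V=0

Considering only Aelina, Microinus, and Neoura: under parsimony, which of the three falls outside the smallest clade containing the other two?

Character polarity is set by the outgroup: the derived state is whichever differs from the outgroup's state, so for IV the derived state is '0', and for the remaining characters it is '1'.
I (derived state '1') is unique to Glyptis (autapomorphy; uninformative for grouping).
II (derived state '1') is shared by Microinus and Neoura — a synapomorphy uniting that clade.
III: derived state '1' in Aelina only — an autapomorphy, so it tells us nothing about relationships among taxa.
Only Microinus, Neoura, and Rhizion show the derived state '0' for IV, supporting them as a clade.
V (derived state '1') is shared by Aelina and Glyptis — a synapomorphy uniting that clade.
Most parsimonious ingroup topology: ((Rhizion,(Neoura,Microinus)),(Glyptis,Aelina)).
Neoura and Microinus share a more recent common ancestor with each other than either does with Aelina, so Aelina is the least closely related of the three.

Aelina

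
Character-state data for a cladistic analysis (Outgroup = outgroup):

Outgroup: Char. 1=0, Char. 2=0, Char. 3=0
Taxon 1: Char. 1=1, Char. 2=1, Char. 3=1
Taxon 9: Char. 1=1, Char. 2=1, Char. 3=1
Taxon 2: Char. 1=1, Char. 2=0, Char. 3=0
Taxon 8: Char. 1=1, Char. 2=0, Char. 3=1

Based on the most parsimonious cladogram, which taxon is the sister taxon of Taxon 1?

The outgroup has state '0' for every character, so '1' is the derived state throughout.
Char. 1 (derived state '1') is shared by all ingroup taxa — unites the whole ingroup.
Char. 2: derived state '1' in Taxon 1 and Taxon 9 only — synapomorphy for {Taxon 1, Taxon 9}.
Only Taxon 1, Taxon 8, and Taxon 9 show the derived state '1' for Char. 3, supporting them as a clade.
Most parsimonious ingroup topology: (((Taxon 1,Taxon 9),Taxon 8),Taxon 2).
Taxon 1 and Taxon 9 form a cherry on this tree, so they are sister taxa.

Taxon 9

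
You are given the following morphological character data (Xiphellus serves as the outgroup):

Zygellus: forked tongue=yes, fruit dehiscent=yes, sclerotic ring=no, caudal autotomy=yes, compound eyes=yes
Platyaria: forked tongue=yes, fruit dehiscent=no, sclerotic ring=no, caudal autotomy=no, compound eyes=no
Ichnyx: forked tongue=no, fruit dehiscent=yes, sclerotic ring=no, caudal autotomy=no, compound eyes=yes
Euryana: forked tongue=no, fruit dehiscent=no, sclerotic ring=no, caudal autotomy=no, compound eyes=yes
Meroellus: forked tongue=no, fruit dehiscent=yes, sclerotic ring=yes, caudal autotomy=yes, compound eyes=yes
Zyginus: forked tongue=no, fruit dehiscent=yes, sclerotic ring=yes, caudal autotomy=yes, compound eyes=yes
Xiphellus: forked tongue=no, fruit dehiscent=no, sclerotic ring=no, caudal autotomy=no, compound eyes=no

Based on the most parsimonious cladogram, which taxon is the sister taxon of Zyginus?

The outgroup has state 'no' for every character, so 'yes' is the derived state throughout.
forked tongue groups Platyaria and Zygellus, which is incompatible with the clades supported by the remaining characters; treating it as convergent (homoplasy) costs fewer steps than any alternative tree.
fruit dehiscent (derived state 'yes') is shared by Ichnyx, Meroellus, Zygellus, and Zyginus — a synapomorphy uniting that clade.
sclerotic ring: derived state 'yes' in Meroellus and Zyginus only — synapomorphy for {Meroellus, Zyginus}.
caudal autotomy: derived state 'yes' in Meroellus, Zygellus, and Zyginus only — synapomorphy for {Meroellus, Zygellus, Zyginus}.
compound eyes: derived state 'yes' in Euryana, Ichnyx, Meroellus, Zygellus, and Zyginus only — synapomorphy for {Euryana, Ichnyx, Meroellus, Zygellus, Zyginus}.
Most parsimonious ingroup topology: (((((Zyginus,Meroellus),Zygellus),Ichnyx),Euryana),Platyaria).
Zyginus and Meroellus form a cherry on this tree, so they are sister taxa.

Meroellus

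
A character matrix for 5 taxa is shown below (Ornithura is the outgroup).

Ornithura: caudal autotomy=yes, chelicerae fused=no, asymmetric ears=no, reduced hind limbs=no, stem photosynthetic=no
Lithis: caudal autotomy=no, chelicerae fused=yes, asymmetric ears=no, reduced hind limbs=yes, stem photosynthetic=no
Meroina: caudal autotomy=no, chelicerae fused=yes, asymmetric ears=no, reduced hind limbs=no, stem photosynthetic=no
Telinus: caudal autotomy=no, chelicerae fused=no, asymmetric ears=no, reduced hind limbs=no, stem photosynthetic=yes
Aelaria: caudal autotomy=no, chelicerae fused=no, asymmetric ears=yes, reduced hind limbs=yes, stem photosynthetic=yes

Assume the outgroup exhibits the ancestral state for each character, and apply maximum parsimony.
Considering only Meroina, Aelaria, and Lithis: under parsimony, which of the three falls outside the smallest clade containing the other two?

Aelaria

Character polarity is set by the outgroup: the derived state is whichever differs from the outgroup's state, so for caudal autotomy the derived state is 'no', and for the remaining characters it is 'yes'.
All ingroup taxa share the derived state 'no' for caudal autotomy; it defines the ingroup but does not resolve relationships within it.
Only Lithis and Meroina show the derived state 'yes' for chelicerae fused, supporting them as a clade.
asymmetric ears (derived state 'yes') is unique to Aelaria (autapomorphy; uninformative for grouping).
reduced hind limbs (state 'yes') occurs in Aelaria and Lithis but conflicts with the nesting implied by the other characters — most parsimoniously interpreted as homoplasy.
stem photosynthetic: derived state 'yes' in Aelaria and Telinus only — synapomorphy for {Aelaria, Telinus}.
Most parsimonious ingroup topology: ((Lithis,Meroina),(Telinus,Aelaria)).
Lithis and Meroina share a more recent common ancestor with each other than either does with Aelaria, so Aelaria is the least closely related of the three.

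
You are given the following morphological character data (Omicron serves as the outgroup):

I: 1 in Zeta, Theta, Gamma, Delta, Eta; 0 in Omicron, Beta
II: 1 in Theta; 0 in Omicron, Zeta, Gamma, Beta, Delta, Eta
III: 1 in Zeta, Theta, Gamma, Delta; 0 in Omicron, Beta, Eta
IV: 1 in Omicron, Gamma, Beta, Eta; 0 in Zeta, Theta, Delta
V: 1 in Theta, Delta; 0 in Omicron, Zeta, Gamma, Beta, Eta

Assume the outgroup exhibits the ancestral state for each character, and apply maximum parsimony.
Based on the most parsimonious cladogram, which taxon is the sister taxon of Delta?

Theta

Character polarity is set by the outgroup: the derived state is whichever differs from the outgroup's state, so for IV the derived state is '0', and for the remaining characters it is '1'.
Only Delta, Eta, Gamma, Theta, and Zeta show the derived state '1' for I, supporting them as a clade.
II: derived state '1' in Theta only — an autapomorphy, so it tells us nothing about relationships among taxa.
III (derived state '1') is shared by Delta, Gamma, Theta, and Zeta — a synapomorphy uniting that clade.
Only Delta, Theta, and Zeta show the derived state '0' for IV, supporting them as a clade.
V (derived state '1') is shared by Delta and Theta — a synapomorphy uniting that clade.
Most parsimonious ingroup topology: ((((Zeta,(Theta,Delta)),Gamma),Eta),Beta).
Delta and Theta form a cherry on this tree, so they are sister taxa.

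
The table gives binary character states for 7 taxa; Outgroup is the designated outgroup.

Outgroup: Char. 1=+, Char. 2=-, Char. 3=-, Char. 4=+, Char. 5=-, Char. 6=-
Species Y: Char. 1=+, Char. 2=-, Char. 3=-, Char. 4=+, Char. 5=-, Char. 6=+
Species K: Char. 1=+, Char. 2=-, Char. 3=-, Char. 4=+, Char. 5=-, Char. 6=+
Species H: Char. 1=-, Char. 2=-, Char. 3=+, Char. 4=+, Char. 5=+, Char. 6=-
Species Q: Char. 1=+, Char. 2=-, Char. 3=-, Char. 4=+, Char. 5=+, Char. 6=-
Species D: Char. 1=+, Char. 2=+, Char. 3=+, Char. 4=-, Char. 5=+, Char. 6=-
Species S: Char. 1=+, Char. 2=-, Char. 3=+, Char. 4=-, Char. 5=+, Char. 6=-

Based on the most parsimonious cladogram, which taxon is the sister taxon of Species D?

Character polarity is set by the outgroup: the derived state is whichever differs from the outgroup's state, so for Char. 1, Char. 4 the derived state is '-', and for the remaining characters it is '+'.
Char. 1 (derived state '-') is unique to Species H (autapomorphy; uninformative for grouping).
Char. 2: derived state '+' in Species D only — an autapomorphy, so it tells us nothing about relationships among taxa.
Only Species D, Species H, and Species S show the derived state '+' for Char. 3, supporting them as a clade.
Char. 4: derived state '-' in Species D and Species S only — synapomorphy for {Species D, Species S}.
Char. 5 (derived state '+') is shared by Species D, Species H, Species Q, and Species S — a synapomorphy uniting that clade.
Char. 6: derived state '+' in Species K and Species Y only — synapomorphy for {Species K, Species Y}.
Most parsimonious ingroup topology: ((Species Q,((Species S,Species D),Species H)),(Species Y,Species K)).
Species D and Species S form a cherry on this tree, so they are sister taxa.

Species S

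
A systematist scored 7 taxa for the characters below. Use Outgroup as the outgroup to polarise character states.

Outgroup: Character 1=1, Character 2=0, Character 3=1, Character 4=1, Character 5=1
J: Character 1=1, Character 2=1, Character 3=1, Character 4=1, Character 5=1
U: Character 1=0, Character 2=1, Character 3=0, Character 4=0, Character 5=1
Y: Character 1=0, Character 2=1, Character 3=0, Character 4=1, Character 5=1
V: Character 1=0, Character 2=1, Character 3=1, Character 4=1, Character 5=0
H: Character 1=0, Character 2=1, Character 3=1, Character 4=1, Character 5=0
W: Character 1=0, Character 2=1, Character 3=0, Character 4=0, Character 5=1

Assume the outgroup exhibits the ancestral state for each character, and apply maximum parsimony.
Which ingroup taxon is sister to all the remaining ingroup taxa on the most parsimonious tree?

J

Character polarity is set by the outgroup: the derived state is whichever differs from the outgroup's state, so for Character 1, Character 3, Character 4, Character 5 the derived state is '0', and for the remaining characters it is '1'.
Character 1: derived state '0' in H, U, V, W, and Y only — synapomorphy for {H, U, V, W, Y}.
All ingroup taxa share the derived state '1' for Character 2; it defines the ingroup but does not resolve relationships within it.
Only U, W, and Y show the derived state '0' for Character 3, supporting them as a clade.
Character 4: derived state '0' in U and W only — synapomorphy for {U, W}.
Character 5: derived state '0' in H and V only — synapomorphy for {H, V}.
Most parsimonious ingroup topology: (J,(((U,W),Y),(V,H))).
J is sister to the clade containing all other ingroup taxa, so it is the earliest-diverging (most basal) ingroup lineage.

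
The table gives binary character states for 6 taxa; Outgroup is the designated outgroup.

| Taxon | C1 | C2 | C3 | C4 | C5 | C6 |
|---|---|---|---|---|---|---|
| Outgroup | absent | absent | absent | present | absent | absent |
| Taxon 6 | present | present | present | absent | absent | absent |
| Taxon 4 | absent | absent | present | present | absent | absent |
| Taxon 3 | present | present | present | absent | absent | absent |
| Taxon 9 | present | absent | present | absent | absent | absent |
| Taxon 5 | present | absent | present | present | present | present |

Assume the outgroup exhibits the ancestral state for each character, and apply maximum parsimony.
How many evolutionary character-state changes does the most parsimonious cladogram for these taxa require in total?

6

Character polarity is set by the outgroup: the derived state is whichever differs from the outgroup's state, so for C4 the derived state is 'absent', and for the remaining characters it is 'present'.
Only Taxon 3, Taxon 5, Taxon 6, and Taxon 9 show the derived state 'present' for C1, supporting them as a clade.
C2: derived state 'present' in Taxon 3 and Taxon 6 only — synapomorphy for {Taxon 3, Taxon 6}.
All ingroup taxa share the derived state 'present' for C3; it defines the ingroup but does not resolve relationships within it.
C4: derived state 'absent' in Taxon 3, Taxon 6, and Taxon 9 only — synapomorphy for {Taxon 3, Taxon 6, Taxon 9}.
C5 (derived state 'present') is unique to Taxon 5 (autapomorphy; uninformative for grouping).
C6: derived state 'present' in Taxon 5 only — an autapomorphy, so it tells us nothing about relationships among taxa.
Most parsimonious ingroup topology: ((((Taxon 6,Taxon 3),Taxon 9),Taxon 5),Taxon 4).
Changes per character on this tree: C1: 1; C2: 1; C3: 1; C4: 1; C5: 1; C6: 1.
Total = 6.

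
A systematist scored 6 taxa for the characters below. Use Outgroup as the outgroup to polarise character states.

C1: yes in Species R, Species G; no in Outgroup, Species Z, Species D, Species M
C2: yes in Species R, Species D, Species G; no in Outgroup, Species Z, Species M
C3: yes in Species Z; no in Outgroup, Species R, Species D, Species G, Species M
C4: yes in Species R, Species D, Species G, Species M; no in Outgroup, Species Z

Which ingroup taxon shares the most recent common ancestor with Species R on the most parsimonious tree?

The outgroup has state 'no' for every character, so 'yes' is the derived state throughout.
C1: derived state 'yes' in Species G and Species R only — synapomorphy for {Species G, Species R}.
Only Species D, Species G, and Species R show the derived state 'yes' for C2, supporting them as a clade.
C3 (derived state 'yes') is unique to Species Z (autapomorphy; uninformative for grouping).
C4 (derived state 'yes') is shared by Species D, Species G, Species M, and Species R — a synapomorphy uniting that clade.
Most parsimonious ingroup topology: ((((Species R,Species G),Species D),Species M),Species Z).
Species R and Species G form a cherry on this tree, so they are sister taxa.

Species G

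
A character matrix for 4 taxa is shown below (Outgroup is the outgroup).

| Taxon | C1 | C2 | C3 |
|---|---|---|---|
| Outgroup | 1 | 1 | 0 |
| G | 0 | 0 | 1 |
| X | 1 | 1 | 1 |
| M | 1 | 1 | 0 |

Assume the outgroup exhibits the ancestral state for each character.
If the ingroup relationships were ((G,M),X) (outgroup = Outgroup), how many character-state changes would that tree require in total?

4

Map each character onto ((G,M),X) (rooted by Outgroup) and count the minimum state changes it requires (Fitch parsimony):
C1: 1; C2: 1; C3: 2.
Total tree length = 4.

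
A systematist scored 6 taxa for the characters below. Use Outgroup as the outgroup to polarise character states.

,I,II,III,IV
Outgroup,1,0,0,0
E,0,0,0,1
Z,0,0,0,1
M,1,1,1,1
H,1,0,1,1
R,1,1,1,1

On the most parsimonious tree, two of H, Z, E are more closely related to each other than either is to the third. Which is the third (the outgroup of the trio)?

Character polarity is set by the outgroup: the derived state is whichever differs from the outgroup's state, so for I the derived state is '0', and for the remaining characters it is '1'.
I (derived state '0') is shared by E and Z — a synapomorphy uniting that clade.
Only M and R show the derived state '1' for II, supporting them as a clade.
Only H, M, and R show the derived state '1' for III, supporting them as a clade.
All ingroup taxa share the derived state '1' for IV; it defines the ingroup but does not resolve relationships within it.
Most parsimonious ingroup topology: ((E,Z),((M,R),H)).
E and Z share a more recent common ancestor with each other than either does with H, so H is the least closely related of the three.

H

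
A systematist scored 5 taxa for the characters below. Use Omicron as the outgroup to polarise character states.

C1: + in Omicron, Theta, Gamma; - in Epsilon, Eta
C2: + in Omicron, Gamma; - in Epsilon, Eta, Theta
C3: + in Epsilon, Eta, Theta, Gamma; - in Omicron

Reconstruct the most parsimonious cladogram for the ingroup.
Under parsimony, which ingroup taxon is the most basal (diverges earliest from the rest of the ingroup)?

Gamma

Character polarity is set by the outgroup: the derived state is whichever differs from the outgroup's state, so for C1, C2 the derived state is '-', and for the remaining characters it is '+'.
C1: derived state '-' in Epsilon and Eta only — synapomorphy for {Epsilon, Eta}.
C2: derived state '-' in Epsilon, Eta, and Theta only — synapomorphy for {Epsilon, Eta, Theta}.
C3 (derived state '+') is shared by all ingroup taxa — unites the whole ingroup.
Most parsimonious ingroup topology: (((Epsilon,Eta),Theta),Gamma).
Gamma is sister to the clade containing all other ingroup taxa, so it is the earliest-diverging (most basal) ingroup lineage.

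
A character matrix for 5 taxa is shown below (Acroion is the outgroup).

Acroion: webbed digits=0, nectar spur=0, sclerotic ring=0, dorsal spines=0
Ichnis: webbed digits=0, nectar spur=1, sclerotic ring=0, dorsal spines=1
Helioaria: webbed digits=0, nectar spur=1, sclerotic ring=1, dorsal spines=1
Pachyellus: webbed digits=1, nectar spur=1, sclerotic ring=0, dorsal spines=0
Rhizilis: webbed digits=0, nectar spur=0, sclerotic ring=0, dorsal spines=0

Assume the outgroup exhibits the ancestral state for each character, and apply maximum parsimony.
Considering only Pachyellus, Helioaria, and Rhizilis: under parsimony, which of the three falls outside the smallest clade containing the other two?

The outgroup has state '0' for every character, so '1' is the derived state throughout.
webbed digits (derived state '1') is unique to Pachyellus (autapomorphy; uninformative for grouping).
nectar spur (derived state '1') is shared by Helioaria, Ichnis, and Pachyellus — a synapomorphy uniting that clade.
sclerotic ring (derived state '1') is unique to Helioaria (autapomorphy; uninformative for grouping).
Only Helioaria and Ichnis show the derived state '1' for dorsal spines, supporting them as a clade.
Most parsimonious ingroup topology: (((Ichnis,Helioaria),Pachyellus),Rhizilis).
Helioaria and Pachyellus share a more recent common ancestor with each other than either does with Rhizilis, so Rhizilis is the least closely related of the three.

Rhizilis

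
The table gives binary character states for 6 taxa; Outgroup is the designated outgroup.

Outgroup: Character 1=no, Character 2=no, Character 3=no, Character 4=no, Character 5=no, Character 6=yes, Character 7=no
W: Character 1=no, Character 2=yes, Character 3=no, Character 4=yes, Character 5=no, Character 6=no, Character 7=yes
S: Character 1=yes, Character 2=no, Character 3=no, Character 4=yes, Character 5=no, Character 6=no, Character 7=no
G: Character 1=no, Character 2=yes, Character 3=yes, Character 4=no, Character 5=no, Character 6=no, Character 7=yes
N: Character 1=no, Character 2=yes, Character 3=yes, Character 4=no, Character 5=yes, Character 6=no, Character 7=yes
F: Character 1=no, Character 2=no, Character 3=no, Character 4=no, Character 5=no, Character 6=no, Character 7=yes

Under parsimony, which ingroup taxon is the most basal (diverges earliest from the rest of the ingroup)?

Character polarity is set by the outgroup: the derived state is whichever differs from the outgroup's state, so for Character 6 the derived state is 'no', and for the remaining characters it is 'yes'.
Character 1: derived state 'yes' in S only — an autapomorphy, so it tells us nothing about relationships among taxa.
Character 2: derived state 'yes' in G, N, and W only — synapomorphy for {G, N, W}.
Only G and N show the derived state 'yes' for Character 3, supporting them as a clade.
Character 4 (state 'yes') occurs in S and W but conflicts with the nesting implied by the other characters — most parsimoniously interpreted as homoplasy.
Character 5 (derived state 'yes') is unique to N (autapomorphy; uninformative for grouping).
Character 6 (derived state 'no') is shared by all ingroup taxa — unites the whole ingroup.
Character 7: derived state 'yes' in F, G, N, and W only — synapomorphy for {F, G, N, W}.
Most parsimonious ingroup topology: (((W,(G,N)),F),S).
S is sister to the clade containing all other ingroup taxa, so it is the earliest-diverging (most basal) ingroup lineage.

S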